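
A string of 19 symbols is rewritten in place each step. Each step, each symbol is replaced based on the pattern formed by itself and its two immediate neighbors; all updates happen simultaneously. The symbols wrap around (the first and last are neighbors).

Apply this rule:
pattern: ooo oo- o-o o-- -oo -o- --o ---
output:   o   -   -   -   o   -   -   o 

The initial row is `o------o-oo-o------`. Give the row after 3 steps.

--oo-----o-o--oo---

step 1: --oooo---o----oooo-
step 2: o-ooo--o---oo-ooo--
step 3: --oo-----o-o--oo---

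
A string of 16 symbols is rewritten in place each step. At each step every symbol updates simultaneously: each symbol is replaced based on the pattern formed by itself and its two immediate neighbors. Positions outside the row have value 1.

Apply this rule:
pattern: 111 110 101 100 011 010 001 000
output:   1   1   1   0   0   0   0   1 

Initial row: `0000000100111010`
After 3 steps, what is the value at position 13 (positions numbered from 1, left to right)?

0111110000011101
1011110111001110
1101111011000111
position 13 holds 0

0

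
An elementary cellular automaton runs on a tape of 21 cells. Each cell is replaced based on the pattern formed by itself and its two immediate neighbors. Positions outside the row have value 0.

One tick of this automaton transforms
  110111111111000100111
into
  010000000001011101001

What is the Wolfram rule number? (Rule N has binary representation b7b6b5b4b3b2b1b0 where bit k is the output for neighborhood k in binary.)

position 4: 111 → 0  (bit 7 = 0)
position 1: 110 → 1  (bit 6 = 1)
position 2: 101 → 0  (bit 5 = 0)
position 12: 100 → 0  (bit 4 = 0)
position 0: 011 → 0  (bit 3 = 0)
position 15: 010 → 1  (bit 2 = 1)
position 14: 001 → 1  (bit 1 = 1)
position 13: 000 → 1  (bit 0 = 1)
bits b7..b0 = 01000111 = 71

71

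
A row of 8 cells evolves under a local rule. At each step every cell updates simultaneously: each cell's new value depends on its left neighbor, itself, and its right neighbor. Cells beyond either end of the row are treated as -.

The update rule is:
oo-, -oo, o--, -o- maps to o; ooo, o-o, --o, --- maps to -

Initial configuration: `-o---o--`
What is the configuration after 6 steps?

-o-o-o-o

-oo--oo-
-ooo-ooo
-o-o-o-o
-o-o-o-o  (fixed point — unchanged through step 6)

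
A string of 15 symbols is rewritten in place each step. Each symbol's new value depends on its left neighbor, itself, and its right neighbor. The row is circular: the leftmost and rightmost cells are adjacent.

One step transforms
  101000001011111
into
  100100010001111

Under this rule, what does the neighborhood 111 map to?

At position 11 the neighborhood is 111; the next row has 1 there.

1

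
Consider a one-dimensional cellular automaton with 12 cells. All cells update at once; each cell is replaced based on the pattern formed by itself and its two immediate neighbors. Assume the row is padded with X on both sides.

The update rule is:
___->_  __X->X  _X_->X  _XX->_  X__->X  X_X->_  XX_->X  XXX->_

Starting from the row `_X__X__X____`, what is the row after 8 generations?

_XX__X__X_X_

generation 1: _XXXXXXXX__X
generation 2: ________XXX_
generation 3: X______X__X_
generation 4: XX____XXXXX_
generation 5: _XX__X____X_
generation 6: __XXXXX__XX_
generation 7: XX____XXX_X_
generation 8: _XX__X__X_X_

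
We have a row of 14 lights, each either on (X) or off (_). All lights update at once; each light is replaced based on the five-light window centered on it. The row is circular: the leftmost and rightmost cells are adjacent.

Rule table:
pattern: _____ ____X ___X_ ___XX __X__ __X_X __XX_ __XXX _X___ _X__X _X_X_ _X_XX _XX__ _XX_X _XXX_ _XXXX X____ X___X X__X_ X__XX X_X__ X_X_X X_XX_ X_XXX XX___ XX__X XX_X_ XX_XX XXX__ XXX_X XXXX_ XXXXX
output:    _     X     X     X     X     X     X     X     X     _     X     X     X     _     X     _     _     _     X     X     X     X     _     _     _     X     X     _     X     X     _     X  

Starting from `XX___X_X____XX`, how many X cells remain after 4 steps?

_X__XXXXX_XXX_
XX_XX_X_X__XXX
_X___XXXX_XX_X
XXX_XX__X___XX
count of X: 8

8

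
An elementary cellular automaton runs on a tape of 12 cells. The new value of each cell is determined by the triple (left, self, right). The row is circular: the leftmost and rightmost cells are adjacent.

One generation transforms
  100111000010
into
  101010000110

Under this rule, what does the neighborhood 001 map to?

At position 2 the neighborhood is 001; the next row has 1 there.

1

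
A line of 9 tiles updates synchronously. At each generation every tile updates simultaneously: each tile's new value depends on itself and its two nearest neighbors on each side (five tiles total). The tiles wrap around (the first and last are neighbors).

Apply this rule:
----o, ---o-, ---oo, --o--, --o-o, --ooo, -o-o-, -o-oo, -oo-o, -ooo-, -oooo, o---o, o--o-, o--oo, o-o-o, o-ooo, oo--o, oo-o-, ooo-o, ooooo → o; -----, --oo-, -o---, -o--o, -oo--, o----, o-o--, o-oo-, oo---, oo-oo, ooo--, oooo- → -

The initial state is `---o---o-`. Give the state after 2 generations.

-ooo-ooo-
oooo-oo-o

oooo-oo-o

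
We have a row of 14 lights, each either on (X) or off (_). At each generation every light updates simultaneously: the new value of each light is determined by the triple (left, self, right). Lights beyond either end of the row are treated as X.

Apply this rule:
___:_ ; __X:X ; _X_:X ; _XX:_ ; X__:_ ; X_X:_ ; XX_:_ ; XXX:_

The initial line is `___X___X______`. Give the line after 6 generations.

__XX__XX_____X
_X___X______X_
_X__XX_____XX_
_X_X______X___
_X_X_____XX__X
_X_X____X___X_

_X_X____X___X_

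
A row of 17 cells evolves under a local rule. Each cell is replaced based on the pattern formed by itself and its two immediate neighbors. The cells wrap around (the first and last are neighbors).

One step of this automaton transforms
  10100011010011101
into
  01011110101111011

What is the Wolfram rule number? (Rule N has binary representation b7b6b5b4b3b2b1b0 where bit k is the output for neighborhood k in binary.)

187

position 13: 111 → 1  (bit 7 = 1)
position 0: 110 → 0  (bit 6 = 0)
position 1: 101 → 1  (bit 5 = 1)
position 3: 100 → 1  (bit 4 = 1)
position 6: 011 → 1  (bit 3 = 1)
position 2: 010 → 0  (bit 2 = 0)
position 5: 001 → 1  (bit 1 = 1)
position 4: 000 → 1  (bit 0 = 1)
bits b7..b0 = 10111011 = 187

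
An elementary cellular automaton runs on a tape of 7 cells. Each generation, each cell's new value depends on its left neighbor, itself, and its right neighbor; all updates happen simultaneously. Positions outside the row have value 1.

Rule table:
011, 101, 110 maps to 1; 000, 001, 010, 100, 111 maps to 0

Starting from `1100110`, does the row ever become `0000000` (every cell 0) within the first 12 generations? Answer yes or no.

no

generation 1: 0100111
generation 2: 1000100
generation 3: 1000000
generation 4: 1000000  (fixed point — unchanged through generation 12)
generation 12 is 1000000, still not uniform 0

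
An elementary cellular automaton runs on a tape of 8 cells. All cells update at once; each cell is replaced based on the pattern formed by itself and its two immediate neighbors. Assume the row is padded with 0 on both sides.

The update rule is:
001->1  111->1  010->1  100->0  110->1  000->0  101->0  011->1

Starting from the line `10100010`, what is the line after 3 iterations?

iteration 1: 10100110
iteration 2: 10101110
iteration 3: 10101110

10101110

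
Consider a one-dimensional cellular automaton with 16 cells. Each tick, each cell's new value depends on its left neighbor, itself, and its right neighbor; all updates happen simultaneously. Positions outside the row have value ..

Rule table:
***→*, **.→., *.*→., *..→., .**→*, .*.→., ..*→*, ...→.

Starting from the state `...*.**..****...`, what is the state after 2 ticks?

tick 1: ..*..*..****....
tick 2: .*..*..****.....

.*..*..****.....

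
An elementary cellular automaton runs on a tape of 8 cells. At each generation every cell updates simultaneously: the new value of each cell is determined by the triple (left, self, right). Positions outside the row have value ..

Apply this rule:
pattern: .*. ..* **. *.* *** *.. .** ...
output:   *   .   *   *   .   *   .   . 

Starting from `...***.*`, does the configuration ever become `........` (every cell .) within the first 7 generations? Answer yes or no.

.....***
.......*
.......*  (fixed point — unchanged through generation 7)
generation 7 is .......*, still not uniform .

no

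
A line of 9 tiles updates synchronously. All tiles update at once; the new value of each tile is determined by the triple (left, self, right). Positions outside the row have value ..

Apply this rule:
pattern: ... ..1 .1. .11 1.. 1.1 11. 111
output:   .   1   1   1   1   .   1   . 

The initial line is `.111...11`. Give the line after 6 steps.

11.11.111
11.11.1.1
11.11.1.1  (fixed point — unchanged through step 6)

11.11.1.1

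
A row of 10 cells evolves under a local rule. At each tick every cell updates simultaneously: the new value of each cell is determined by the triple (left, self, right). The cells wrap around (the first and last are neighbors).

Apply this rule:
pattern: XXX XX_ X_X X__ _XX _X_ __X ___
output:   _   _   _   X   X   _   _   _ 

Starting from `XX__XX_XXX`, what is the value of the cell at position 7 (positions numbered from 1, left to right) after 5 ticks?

__X_X__X__
_____X__X_
______X__X
X______X__
_X______X_
position 7 holds _

_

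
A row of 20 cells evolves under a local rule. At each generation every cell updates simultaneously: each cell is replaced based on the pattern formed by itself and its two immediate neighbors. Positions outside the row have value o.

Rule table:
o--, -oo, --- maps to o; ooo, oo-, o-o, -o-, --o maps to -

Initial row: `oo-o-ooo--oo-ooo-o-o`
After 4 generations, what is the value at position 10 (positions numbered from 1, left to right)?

-

-----o--o-o--o-----o
oooo--o----o--oooo-o
----o--ooo--o-o----o
ooo--o-o--o----ooo-o
position 10 holds -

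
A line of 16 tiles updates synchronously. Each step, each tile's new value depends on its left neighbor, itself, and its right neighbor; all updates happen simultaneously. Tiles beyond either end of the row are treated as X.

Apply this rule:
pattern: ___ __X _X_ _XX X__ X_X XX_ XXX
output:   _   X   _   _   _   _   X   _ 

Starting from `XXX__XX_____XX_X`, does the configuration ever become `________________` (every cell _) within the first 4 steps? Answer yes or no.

__X_X_X____X_X__
_X________X____X
_________X____X_
________X____X__
step 4 is ________X____X__, still not uniform _

no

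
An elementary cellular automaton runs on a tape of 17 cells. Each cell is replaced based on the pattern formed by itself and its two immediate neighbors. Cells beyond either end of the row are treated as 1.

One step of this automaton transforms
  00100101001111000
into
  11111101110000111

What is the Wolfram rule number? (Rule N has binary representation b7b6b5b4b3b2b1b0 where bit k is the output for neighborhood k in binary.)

position 11: 111 → 0  (bit 7 = 0)
position 13: 110 → 0  (bit 6 = 0)
position 6: 101 → 0  (bit 5 = 0)
position 0: 100 → 1  (bit 4 = 1)
position 10: 011 → 0  (bit 3 = 0)
position 2: 010 → 1  (bit 2 = 1)
position 1: 001 → 1  (bit 1 = 1)
position 15: 000 → 1  (bit 0 = 1)
bits b7..b0 = 00010111 = 23

23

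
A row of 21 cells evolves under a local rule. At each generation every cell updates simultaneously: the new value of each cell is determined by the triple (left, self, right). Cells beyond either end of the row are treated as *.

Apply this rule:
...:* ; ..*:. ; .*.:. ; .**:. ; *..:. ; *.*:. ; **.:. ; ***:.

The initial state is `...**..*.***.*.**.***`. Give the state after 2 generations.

.*...................
...*****************.

...*****************.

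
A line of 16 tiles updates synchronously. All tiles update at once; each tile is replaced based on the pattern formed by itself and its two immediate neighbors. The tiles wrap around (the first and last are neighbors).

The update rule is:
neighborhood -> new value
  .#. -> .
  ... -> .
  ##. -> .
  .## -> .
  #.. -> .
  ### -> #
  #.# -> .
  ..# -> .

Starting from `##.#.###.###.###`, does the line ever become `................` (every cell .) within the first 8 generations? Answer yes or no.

yes

generation 1: #.....#...#...##
generation 2: ...............#
generation 3: ................
all cells are . at generation 3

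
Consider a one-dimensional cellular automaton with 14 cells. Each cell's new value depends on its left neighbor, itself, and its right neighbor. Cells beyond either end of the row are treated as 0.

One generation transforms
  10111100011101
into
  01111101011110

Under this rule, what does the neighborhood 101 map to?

1

At position 1 the neighborhood is 101; the next row has 1 there.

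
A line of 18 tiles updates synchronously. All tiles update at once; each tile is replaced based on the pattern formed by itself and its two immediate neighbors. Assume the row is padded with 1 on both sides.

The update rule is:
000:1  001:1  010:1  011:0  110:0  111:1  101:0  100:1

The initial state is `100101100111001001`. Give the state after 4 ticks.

011100011010111110
001011100010011100
111001011111101011
110111001111001001

110111001111001001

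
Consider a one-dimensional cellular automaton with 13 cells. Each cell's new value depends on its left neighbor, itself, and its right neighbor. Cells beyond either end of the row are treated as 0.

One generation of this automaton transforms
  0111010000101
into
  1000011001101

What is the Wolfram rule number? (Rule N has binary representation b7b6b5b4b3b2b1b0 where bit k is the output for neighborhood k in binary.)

position 2: 111 → 0  (bit 7 = 0)
position 3: 110 → 0  (bit 6 = 0)
position 4: 101 → 0  (bit 5 = 0)
position 6: 100 → 1  (bit 4 = 1)
position 1: 011 → 0  (bit 3 = 0)
position 5: 010 → 1  (bit 2 = 1)
position 0: 001 → 1  (bit 1 = 1)
position 7: 000 → 0  (bit 0 = 0)
bits b7..b0 = 00010110 = 22

22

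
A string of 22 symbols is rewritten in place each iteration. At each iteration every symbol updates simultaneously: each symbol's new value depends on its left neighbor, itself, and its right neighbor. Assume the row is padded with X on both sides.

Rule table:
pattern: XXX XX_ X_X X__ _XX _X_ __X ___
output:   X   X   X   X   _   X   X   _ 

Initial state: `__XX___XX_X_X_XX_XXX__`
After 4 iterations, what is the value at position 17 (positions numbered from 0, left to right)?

_

XX_XX_X_XXXXXX_XX_XXXX
XXX_XXXX_XXXXXX_XX_XXX
XXXX_XXXX_XXXXXX_XX_XX
XXXXX_XXXX_XXXXXX_XX_X
position 17 holds _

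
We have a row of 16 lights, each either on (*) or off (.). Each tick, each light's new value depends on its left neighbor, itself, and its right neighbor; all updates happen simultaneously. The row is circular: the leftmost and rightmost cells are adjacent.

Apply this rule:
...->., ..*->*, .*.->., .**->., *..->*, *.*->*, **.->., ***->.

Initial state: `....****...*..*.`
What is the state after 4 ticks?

*.*.*..*.*.*..*.

...*....*.*.**.*
*.*.*..*.*.*..*.
.*.*.**.*.*.**.*
*.*.*..*.*.*..*.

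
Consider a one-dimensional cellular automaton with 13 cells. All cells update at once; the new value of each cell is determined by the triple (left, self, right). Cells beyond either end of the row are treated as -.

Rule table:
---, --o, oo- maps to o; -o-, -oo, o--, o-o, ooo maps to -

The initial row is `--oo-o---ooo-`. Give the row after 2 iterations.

-o---oo-o-o--

iteration 1: oo-o---oo--o-
iteration 2: -o---oo-o-o--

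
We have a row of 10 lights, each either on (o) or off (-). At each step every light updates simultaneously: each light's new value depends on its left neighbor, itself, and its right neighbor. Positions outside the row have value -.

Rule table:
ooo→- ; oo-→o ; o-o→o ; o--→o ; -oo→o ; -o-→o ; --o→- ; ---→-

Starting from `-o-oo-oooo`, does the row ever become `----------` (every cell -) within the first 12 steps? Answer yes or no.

no

-oooooo--o
-o----oo-o
-oo---oooo
-ooo--o--o
-o-oo-oo-o
-ooooooooo
-o-------o
-oo------o
-ooo-----o
-o-oo----o
-ooooo---o
-o---oo--o
step 12 is -o---oo--o, still not uniform -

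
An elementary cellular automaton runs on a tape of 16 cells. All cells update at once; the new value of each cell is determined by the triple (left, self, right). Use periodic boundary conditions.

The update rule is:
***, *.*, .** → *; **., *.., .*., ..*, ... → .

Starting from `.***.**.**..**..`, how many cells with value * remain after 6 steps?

.**.**.**...*...
.*.**.**........
..**.**.........
..*.**..........
...**...........
...*............
count of *: 1

1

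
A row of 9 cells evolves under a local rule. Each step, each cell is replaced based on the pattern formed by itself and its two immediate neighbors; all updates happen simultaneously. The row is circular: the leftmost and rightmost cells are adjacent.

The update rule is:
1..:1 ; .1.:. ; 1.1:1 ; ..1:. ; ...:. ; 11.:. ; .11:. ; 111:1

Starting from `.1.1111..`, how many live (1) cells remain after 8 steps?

3

..1.11.1.
...1..1.1
1...1..1.
.1...1..1
1.1...1..
.1.1...1.
..1.1...1
1..1.1...
count of 1: 3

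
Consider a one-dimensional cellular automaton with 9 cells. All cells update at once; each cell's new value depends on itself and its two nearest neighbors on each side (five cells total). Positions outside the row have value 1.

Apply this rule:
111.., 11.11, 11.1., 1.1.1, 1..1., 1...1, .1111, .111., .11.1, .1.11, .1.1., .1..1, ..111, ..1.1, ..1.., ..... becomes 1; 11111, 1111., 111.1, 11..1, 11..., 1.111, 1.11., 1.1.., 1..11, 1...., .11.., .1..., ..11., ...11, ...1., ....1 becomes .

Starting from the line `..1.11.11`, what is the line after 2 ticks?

1.1.1.11.

tick 1: .111.11.1
tick 2: 1.1.1.11.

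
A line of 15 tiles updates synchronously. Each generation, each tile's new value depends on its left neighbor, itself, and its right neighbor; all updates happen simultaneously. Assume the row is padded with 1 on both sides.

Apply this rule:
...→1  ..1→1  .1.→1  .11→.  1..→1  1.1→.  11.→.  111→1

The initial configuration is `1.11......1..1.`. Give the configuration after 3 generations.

111...111111.11

....1111111111.
1111.11111111..
111...111111.11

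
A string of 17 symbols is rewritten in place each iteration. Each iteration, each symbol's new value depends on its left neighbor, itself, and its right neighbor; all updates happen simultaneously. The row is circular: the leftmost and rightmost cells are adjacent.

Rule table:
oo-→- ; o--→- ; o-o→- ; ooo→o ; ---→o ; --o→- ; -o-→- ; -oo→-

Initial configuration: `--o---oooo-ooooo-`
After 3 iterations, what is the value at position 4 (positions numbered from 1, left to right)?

o---o--oo---ooo--
--o-------o--o---
o---ooooo------oo
position 4 holds -

-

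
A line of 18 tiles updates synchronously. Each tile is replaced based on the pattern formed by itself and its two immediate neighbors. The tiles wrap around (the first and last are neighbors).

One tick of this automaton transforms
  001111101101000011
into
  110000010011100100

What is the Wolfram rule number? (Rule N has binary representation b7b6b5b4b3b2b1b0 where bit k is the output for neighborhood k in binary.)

54

position 3: 111 → 0  (bit 7 = 0)
position 6: 110 → 0  (bit 6 = 0)
position 7: 101 → 1  (bit 5 = 1)
position 0: 100 → 1  (bit 4 = 1)
position 2: 011 → 0  (bit 3 = 0)
position 11: 010 → 1  (bit 2 = 1)
position 1: 001 → 1  (bit 1 = 1)
position 13: 000 → 0  (bit 0 = 0)
bits b7..b0 = 00110110 = 54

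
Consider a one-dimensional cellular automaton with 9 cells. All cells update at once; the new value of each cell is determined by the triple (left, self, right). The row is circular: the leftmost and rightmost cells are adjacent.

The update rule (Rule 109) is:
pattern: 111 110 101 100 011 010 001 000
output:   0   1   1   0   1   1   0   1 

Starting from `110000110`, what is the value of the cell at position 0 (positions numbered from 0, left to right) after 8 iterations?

0

110110111
011111100
010000101
110110111  (repeats iteration 1; period 3)
iteration 8: 011111100
position 0 holds 0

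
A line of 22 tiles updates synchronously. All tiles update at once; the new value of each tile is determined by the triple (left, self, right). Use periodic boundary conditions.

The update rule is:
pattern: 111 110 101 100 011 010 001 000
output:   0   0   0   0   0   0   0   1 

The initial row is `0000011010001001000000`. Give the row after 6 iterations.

iteration 1: 1111000000100000011111
iteration 2: 0000011110001111000000
iteration 3: 1111000000100000011111  (repeats iteration 1; period 2)
iteration 6: 0000011110001111000000

0000011110001111000000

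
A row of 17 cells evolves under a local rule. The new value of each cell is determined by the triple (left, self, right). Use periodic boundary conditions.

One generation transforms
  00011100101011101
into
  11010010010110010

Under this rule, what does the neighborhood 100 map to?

At position 0 the neighborhood is 100; the next row has 1 there.

1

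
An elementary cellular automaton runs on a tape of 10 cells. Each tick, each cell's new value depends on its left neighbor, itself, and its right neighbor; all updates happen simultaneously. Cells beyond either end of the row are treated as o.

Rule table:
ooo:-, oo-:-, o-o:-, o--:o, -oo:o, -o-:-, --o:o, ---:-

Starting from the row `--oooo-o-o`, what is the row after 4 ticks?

ooo------o
---o----oo
o-o-o--oo-
-----ooo--

-----ooo--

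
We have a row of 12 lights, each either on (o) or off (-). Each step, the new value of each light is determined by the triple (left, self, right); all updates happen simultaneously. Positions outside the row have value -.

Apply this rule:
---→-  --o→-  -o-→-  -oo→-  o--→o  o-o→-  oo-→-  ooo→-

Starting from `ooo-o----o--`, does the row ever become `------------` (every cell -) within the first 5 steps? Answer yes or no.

no

-----o----o-
------o----o
-------o----
--------o---
---------o--
step 5 is ---------o--, still not uniform -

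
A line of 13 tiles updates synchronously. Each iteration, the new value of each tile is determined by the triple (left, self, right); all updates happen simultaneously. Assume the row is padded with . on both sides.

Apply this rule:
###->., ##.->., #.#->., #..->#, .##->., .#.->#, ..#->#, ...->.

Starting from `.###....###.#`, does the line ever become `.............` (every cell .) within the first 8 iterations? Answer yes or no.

no

#...#..#....#
##.######..##
.........##..
........#..#.
.......######
......#......
.....###.....
....#...#....
iteration 8 is ....#...#...., still not uniform .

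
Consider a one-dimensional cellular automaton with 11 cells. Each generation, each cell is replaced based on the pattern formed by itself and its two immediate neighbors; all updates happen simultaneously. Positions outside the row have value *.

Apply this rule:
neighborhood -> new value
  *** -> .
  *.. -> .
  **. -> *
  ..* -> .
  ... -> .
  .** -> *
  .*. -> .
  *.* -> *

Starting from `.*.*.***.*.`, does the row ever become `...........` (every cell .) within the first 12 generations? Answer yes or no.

*.*.**.**.*
**.********
.***.......
**.*.......
.**........
***........
..*........
...........
all cells are . at generation 8

yes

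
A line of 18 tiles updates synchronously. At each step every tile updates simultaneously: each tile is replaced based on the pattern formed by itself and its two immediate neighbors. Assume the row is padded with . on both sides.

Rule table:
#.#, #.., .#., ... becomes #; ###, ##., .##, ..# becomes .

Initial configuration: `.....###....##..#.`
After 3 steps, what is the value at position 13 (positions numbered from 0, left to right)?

step 1: ####....###...#.##
step 2: ....###....##.##..
step 3: ###....###...#..##
position 13 holds #

#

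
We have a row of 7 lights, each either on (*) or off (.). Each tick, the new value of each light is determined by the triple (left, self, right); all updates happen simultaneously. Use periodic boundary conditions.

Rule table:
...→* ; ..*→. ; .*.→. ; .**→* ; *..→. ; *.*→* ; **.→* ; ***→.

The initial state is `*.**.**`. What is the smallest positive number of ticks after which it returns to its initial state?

14

******.
*....**
*.**.*.
.****.*
**..**.
**..***
.*..*..
......*
.****..
.*..*.*
*....*.
..**..*
..**...
*.**.**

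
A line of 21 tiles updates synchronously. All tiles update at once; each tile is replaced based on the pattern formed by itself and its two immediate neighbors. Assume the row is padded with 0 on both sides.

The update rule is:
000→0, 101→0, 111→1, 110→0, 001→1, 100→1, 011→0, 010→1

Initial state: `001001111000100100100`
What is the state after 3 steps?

step 1: 011110110101111111110
step 2: 101100000100111111101
step 3: 100010001111011111001

100010001111011111001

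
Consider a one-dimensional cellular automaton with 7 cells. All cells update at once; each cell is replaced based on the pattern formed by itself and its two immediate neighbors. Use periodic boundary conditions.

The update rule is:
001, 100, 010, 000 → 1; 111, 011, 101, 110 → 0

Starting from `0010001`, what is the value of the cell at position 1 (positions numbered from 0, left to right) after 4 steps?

1111111
0000000
1111111  (repeats step 1; period 2)
step 4: 0000000
position 1 holds 0

0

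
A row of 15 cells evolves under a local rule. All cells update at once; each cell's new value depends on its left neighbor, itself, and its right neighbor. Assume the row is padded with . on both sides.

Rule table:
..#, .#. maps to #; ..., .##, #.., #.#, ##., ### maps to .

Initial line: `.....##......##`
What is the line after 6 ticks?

tick 1: ....#.......#..
tick 2: ...##......##..
tick 3: ..#.......#....
tick 4: .##......##....
tick 5: #.......#......
tick 6: #......##......

#......##......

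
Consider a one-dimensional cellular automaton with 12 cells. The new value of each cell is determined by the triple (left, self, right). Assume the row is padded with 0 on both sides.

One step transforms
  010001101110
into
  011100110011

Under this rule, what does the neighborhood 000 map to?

1

At position 3 the neighborhood is 000; the next row has 1 there.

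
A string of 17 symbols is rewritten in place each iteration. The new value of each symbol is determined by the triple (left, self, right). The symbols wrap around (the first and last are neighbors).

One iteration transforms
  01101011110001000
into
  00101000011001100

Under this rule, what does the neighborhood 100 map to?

At position 10 the neighborhood is 100; the next row has 1 there.

1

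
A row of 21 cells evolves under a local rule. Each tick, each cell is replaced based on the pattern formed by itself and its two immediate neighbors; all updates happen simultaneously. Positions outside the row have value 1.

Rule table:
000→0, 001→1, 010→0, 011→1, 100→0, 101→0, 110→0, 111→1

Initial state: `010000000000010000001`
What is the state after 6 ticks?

tick 1: 000000000000100000011
tick 2: 000000000001000000111
tick 3: 000000000010000001111
tick 4: 000000000100000011111
tick 5: 000000001000000111111
tick 6: 000000010000001111111

000000010000001111111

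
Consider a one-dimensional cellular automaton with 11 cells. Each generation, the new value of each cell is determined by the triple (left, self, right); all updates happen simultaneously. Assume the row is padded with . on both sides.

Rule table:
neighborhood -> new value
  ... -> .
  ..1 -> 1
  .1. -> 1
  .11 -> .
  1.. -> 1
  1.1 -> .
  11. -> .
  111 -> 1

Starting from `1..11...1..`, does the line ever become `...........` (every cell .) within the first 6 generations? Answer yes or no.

no

111..1.111.
.1.111..1.1
11..1.111.1
..111..1..1
.1.1.111111
11.1..1111.
generation 6 is 11.1..1111., still not uniform .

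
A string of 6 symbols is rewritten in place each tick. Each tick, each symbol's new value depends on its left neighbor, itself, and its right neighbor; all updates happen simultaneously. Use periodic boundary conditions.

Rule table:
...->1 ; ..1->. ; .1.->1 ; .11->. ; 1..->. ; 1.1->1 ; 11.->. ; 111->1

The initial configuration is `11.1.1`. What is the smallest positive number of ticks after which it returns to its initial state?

1.111.
11.1.1

2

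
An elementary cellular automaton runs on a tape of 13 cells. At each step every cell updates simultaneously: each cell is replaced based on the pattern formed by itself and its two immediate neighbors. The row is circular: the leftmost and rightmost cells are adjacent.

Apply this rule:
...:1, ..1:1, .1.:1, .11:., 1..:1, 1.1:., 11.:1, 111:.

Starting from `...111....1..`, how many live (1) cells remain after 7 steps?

11

step 1: 111..11111111
step 2: ..111........
step 3: 11..111111111
step 4: .111.........
step 5: 1..1111111111
step 6: 111..........
step 7: ..11111111111
count of 1: 11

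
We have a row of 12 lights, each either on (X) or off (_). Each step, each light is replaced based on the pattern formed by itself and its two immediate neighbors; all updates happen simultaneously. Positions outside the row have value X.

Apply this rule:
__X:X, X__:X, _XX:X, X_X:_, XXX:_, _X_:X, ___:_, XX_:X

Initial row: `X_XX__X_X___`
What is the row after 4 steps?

X_XX_XX_XX_X

X_XXXXX_XX_X
X_X___X_XX_X
X_XX_XX_XX_X
X_XX_XX_XX_X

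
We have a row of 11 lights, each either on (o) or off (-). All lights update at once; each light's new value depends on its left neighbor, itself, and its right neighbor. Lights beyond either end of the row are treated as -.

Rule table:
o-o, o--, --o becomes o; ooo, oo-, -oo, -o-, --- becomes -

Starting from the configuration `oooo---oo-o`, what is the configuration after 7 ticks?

----o-o--o-
---o-o-oo-o
--o-o-o--o-
-o-o-o-oo-o
o-o-o-o--o-
-o-o-o-oo-o  (repeats tick 4; period 2)
tick 7: o-o-o-o--o-

o-o-o-o--o-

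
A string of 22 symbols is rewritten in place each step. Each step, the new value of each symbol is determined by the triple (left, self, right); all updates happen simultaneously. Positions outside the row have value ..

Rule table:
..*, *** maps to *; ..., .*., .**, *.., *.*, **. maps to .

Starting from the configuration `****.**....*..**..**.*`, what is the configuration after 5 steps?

step 1: .**.......*..*...*....
step 2: *........*..*...*.....
step 3: ........*..*...*......
step 4: .......*..*...*.......
step 5: ......*..*...*........

......*..*...*........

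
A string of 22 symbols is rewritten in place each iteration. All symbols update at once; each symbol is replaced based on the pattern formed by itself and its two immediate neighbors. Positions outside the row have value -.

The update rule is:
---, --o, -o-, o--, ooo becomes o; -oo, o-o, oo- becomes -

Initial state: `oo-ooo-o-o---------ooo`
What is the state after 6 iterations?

----o--o-oooooooooo-o-
oooooooo--oooooooo--oo
-oooooo-oo-oooooo-oo--
o-oooo------oooo----oo
o--oo-oooooo-oo-oooo--
ooo----oooo------oo-oo

ooo----oooo------oo-oo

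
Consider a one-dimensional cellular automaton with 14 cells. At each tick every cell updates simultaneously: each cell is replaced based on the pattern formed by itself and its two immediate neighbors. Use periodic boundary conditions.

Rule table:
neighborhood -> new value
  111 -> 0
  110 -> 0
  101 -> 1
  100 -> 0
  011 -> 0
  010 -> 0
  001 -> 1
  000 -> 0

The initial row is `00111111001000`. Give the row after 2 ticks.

01000000010000
10000000100000

10000000100000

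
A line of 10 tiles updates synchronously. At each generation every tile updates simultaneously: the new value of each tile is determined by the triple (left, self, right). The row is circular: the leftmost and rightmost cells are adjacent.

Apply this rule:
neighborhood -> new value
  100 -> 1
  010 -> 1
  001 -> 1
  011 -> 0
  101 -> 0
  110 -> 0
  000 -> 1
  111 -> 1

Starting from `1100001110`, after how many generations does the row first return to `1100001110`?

0011110100
1101100111
1000011011
0111100001
0011011111
1100001110

6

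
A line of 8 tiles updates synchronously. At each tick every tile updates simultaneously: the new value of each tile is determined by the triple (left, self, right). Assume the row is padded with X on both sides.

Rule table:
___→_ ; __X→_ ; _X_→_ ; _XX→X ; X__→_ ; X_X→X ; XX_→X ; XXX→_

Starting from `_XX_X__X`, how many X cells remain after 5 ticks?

1

tick 1: XXXX___X
tick 2: ___X___X
tick 3: _______X
tick 4: _______X  (fixed point — unchanged through tick 5)
count of X: 1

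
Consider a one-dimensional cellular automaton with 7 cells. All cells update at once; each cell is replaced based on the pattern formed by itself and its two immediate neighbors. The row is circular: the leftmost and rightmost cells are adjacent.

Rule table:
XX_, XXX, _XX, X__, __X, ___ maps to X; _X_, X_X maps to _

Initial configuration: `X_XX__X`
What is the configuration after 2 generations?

X_XXXXX

X_XXXXX
X_XXXXX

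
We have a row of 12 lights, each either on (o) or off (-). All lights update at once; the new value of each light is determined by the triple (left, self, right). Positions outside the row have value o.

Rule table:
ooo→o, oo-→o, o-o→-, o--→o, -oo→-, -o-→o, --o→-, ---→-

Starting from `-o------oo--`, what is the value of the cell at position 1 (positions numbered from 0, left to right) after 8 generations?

o

-oo------oo-
--oo------o-
o--oo-----o-
oo--oo----o-
ooo--oo---o-
oooo--oo--o-
ooooo--oo-o-
oooooo--o-o-
position 1 holds o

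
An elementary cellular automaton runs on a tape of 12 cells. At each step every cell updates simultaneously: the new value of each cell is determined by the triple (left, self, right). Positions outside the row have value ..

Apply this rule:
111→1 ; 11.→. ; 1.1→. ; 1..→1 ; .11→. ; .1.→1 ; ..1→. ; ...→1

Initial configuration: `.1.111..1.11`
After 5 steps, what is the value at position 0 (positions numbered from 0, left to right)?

.1..1.1.1...
.11.1.1.1111
....1.1..11.
111.1.11...1
.1..1...11.1
position 0 holds .

.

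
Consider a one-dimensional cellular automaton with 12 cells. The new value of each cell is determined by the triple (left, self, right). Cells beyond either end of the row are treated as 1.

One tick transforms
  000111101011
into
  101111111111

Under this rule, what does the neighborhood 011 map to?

1

At position 3 the neighborhood is 011; the next row has 1 there.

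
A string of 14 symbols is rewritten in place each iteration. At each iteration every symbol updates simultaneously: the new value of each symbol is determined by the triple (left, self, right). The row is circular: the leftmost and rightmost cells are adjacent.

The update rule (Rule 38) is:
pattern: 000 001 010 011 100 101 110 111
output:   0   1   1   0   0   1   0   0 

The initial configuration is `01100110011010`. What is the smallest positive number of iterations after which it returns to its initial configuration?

10001000100110
10011001101001
00100010011010
01100110100110
10001001101000
10011010011001
00100110100010
01101001100110
10011010001000
10100110011001
01101000100010
10011001100110
10100010001001
01100110011010

14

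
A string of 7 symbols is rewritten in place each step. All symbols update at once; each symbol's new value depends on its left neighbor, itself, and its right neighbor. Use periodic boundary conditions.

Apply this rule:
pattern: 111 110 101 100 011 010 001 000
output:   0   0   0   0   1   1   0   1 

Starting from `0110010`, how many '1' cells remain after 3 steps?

3

0100010
0101010
0101010
count of 1: 3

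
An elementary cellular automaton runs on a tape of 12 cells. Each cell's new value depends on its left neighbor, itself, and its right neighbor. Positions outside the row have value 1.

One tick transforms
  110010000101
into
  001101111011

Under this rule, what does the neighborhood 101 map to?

1

At position 10 the neighborhood is 101; the next row has 1 there.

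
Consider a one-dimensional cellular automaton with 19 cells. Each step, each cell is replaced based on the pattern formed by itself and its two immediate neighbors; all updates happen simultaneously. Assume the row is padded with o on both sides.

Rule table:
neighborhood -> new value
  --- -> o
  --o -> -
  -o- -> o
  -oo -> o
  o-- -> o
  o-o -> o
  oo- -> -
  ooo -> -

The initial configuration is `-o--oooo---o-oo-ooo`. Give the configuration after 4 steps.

ooo-o---oo-ooo-oo--
---oooo-o-oo--oo-o-
oo-o---oooo-o-o-ooo
--oooo-o---oooooo--

--oooo-o---oooooo--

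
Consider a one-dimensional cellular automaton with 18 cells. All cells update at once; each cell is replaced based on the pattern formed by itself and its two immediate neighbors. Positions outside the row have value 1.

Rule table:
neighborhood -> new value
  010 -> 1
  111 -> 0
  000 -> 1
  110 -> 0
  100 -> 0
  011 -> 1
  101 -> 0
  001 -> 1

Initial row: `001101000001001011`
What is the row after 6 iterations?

011001011111011010
010011010000010010
010110010111110110
010100110100000100
010101100101111101
010101001101000001

010101001101000001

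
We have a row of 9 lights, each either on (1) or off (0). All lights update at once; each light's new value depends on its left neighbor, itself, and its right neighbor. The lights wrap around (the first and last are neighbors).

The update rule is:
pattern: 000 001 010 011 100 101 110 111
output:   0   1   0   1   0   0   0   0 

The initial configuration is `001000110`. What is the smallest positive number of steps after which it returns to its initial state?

9

010001100
100011000
000110001
001100010
011000100
110001000
100010001
000100011
001000110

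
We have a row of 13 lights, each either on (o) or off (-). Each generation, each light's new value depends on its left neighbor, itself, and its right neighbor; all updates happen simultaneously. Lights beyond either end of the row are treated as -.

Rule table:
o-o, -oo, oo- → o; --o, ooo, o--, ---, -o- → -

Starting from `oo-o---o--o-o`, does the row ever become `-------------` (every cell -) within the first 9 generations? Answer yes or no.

yes

generation 1: ooo--------o-
generation 2: o-o----------
generation 3: -o-----------
generation 4: -------------
all cells are - at generation 4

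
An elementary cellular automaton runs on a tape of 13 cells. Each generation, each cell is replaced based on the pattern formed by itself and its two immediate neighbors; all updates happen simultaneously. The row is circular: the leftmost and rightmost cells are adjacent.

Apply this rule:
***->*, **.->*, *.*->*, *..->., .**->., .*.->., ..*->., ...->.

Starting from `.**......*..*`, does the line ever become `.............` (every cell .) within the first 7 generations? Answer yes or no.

*.*..........
.*...........
.............
all cells are . at generation 3

yes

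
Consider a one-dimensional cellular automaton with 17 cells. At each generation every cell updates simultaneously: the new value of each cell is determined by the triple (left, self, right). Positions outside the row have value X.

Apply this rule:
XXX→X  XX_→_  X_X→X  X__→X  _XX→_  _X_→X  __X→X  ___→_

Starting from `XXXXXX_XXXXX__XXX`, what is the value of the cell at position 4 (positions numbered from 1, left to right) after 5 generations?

_

XXXXX_X_XXX_XX_XX
XXXX_XXX_X_X__X_X
XXX_X_X_XXXXXXXX_
XX_XXXXX_XXXXXX_X
X_X_XXX_X_XXXX_X_
position 4 holds _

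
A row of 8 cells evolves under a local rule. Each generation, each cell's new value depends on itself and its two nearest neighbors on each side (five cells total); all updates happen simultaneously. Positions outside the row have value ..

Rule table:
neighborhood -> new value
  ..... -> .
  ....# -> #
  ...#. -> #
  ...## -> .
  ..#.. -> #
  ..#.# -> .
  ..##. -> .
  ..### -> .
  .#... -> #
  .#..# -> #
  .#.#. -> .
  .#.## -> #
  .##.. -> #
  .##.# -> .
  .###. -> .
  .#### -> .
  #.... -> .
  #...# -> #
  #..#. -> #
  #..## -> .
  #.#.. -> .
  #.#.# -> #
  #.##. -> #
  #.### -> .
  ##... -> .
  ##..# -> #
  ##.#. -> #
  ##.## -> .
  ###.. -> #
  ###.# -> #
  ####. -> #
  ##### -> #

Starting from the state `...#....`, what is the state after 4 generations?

generation 1: .####...
generation 2: ...##...
generation 3: .#..#...
generation 4: ######..

######..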